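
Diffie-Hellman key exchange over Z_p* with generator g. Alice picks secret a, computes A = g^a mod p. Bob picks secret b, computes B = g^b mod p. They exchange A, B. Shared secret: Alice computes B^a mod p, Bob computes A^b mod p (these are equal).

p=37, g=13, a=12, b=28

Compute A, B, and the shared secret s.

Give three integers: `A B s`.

A = 13^12 mod 37  (bits of 12 = 1100)
  bit 0 = 1: r = r^2 * 13 mod 37 = 1^2 * 13 = 1*13 = 13
  bit 1 = 1: r = r^2 * 13 mod 37 = 13^2 * 13 = 21*13 = 14
  bit 2 = 0: r = r^2 mod 37 = 14^2 = 11
  bit 3 = 0: r = r^2 mod 37 = 11^2 = 10
  -> A = 10
B = 13^28 mod 37  (bits of 28 = 11100)
  bit 0 = 1: r = r^2 * 13 mod 37 = 1^2 * 13 = 1*13 = 13
  bit 1 = 1: r = r^2 * 13 mod 37 = 13^2 * 13 = 21*13 = 14
  bit 2 = 1: r = r^2 * 13 mod 37 = 14^2 * 13 = 11*13 = 32
  bit 3 = 0: r = r^2 mod 37 = 32^2 = 25
  bit 4 = 0: r = r^2 mod 37 = 25^2 = 33
  -> B = 33
s = B^a = 33^12 mod 37  (bits of 12 = 1100)
  bit 0 = 1: r = r^2 * 33 mod 37 = 1^2 * 33 = 1*33 = 33
  bit 1 = 1: r = r^2 * 33 mod 37 = 33^2 * 33 = 16*33 = 10
  bit 2 = 0: r = r^2 mod 37 = 10^2 = 26
  bit 3 = 0: r = r^2 mod 37 = 26^2 = 10
  -> s = B^a = 10

Answer: 10 33 10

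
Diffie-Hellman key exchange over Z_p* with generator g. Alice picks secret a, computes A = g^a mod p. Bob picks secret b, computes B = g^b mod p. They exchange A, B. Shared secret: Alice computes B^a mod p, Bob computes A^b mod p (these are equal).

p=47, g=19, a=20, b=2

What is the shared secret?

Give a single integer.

Answer: 21

Derivation:
A = 19^20 mod 47  (bits of 20 = 10100)
  bit 0 = 1: r = r^2 * 19 mod 47 = 1^2 * 19 = 1*19 = 19
  bit 1 = 0: r = r^2 mod 47 = 19^2 = 32
  bit 2 = 1: r = r^2 * 19 mod 47 = 32^2 * 19 = 37*19 = 45
  bit 3 = 0: r = r^2 mod 47 = 45^2 = 4
  bit 4 = 0: r = r^2 mod 47 = 4^2 = 16
  -> A = 16
B = 19^2 mod 47  (bits of 2 = 10)
  bit 0 = 1: r = r^2 * 19 mod 47 = 1^2 * 19 = 1*19 = 19
  bit 1 = 0: r = r^2 mod 47 = 19^2 = 32
  -> B = 32
s = B^a = 32^20 mod 47  (bits of 20 = 10100)
  bit 0 = 1: r = r^2 * 32 mod 47 = 1^2 * 32 = 1*32 = 32
  bit 1 = 0: r = r^2 mod 47 = 32^2 = 37
  bit 2 = 1: r = r^2 * 32 mod 47 = 37^2 * 32 = 6*32 = 4
  bit 3 = 0: r = r^2 mod 47 = 4^2 = 16
  bit 4 = 0: r = r^2 mod 47 = 16^2 = 21
  -> s = B^a = 21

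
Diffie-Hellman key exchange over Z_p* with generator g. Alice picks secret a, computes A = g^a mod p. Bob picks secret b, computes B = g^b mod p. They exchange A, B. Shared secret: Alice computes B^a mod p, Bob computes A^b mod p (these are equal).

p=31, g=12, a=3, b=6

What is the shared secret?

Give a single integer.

A = 12^3 mod 31  (bits of 3 = 11)
  bit 0 = 1: r = r^2 * 12 mod 31 = 1^2 * 12 = 1*12 = 12
  bit 1 = 1: r = r^2 * 12 mod 31 = 12^2 * 12 = 20*12 = 23
  -> A = 23
B = 12^6 mod 31  (bits of 6 = 110)
  bit 0 = 1: r = r^2 * 12 mod 31 = 1^2 * 12 = 1*12 = 12
  bit 1 = 1: r = r^2 * 12 mod 31 = 12^2 * 12 = 20*12 = 23
  bit 2 = 0: r = r^2 mod 31 = 23^2 = 2
  -> B = 2
s = B^a = 2^3 mod 31  (bits of 3 = 11)
  bit 0 = 1: r = r^2 * 2 mod 31 = 1^2 * 2 = 1*2 = 2
  bit 1 = 1: r = r^2 * 2 mod 31 = 2^2 * 2 = 4*2 = 8
  -> s = B^a = 8

Answer: 8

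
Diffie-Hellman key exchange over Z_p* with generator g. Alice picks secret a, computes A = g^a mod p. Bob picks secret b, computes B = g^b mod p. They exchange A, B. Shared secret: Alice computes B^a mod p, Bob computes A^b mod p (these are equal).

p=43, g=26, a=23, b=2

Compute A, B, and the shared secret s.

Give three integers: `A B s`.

Answer: 12 31 15

Derivation:
A = 26^23 mod 43  (bits of 23 = 10111)
  bit 0 = 1: r = r^2 * 26 mod 43 = 1^2 * 26 = 1*26 = 26
  bit 1 = 0: r = r^2 mod 43 = 26^2 = 31
  bit 2 = 1: r = r^2 * 26 mod 43 = 31^2 * 26 = 15*26 = 3
  bit 3 = 1: r = r^2 * 26 mod 43 = 3^2 * 26 = 9*26 = 19
  bit 4 = 1: r = r^2 * 26 mod 43 = 19^2 * 26 = 17*26 = 12
  -> A = 12
B = 26^2 mod 43  (bits of 2 = 10)
  bit 0 = 1: r = r^2 * 26 mod 43 = 1^2 * 26 = 1*26 = 26
  bit 1 = 0: r = r^2 mod 43 = 26^2 = 31
  -> B = 31
s = B^a = 31^23 mod 43  (bits of 23 = 10111)
  bit 0 = 1: r = r^2 * 31 mod 43 = 1^2 * 31 = 1*31 = 31
  bit 1 = 0: r = r^2 mod 43 = 31^2 = 15
  bit 2 = 1: r = r^2 * 31 mod 43 = 15^2 * 31 = 10*31 = 9
  bit 3 = 1: r = r^2 * 31 mod 43 = 9^2 * 31 = 38*31 = 17
  bit 4 = 1: r = r^2 * 31 mod 43 = 17^2 * 31 = 31*31 = 15
  -> s = B^a = 15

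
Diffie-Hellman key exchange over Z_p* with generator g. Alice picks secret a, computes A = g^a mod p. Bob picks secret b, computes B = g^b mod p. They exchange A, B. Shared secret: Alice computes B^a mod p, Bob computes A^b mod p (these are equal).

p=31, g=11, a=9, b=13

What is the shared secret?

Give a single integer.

A = 11^9 mod 31  (bits of 9 = 1001)
  bit 0 = 1: r = r^2 * 11 mod 31 = 1^2 * 11 = 1*11 = 11
  bit 1 = 0: r = r^2 mod 31 = 11^2 = 28
  bit 2 = 0: r = r^2 mod 31 = 28^2 = 9
  bit 3 = 1: r = r^2 * 11 mod 31 = 9^2 * 11 = 19*11 = 23
  -> A = 23
B = 11^13 mod 31  (bits of 13 = 1101)
  bit 0 = 1: r = r^2 * 11 mod 31 = 1^2 * 11 = 1*11 = 11
  bit 1 = 1: r = r^2 * 11 mod 31 = 11^2 * 11 = 28*11 = 29
  bit 2 = 0: r = r^2 mod 31 = 29^2 = 4
  bit 3 = 1: r = r^2 * 11 mod 31 = 4^2 * 11 = 16*11 = 21
  -> B = 21
s = B^a = 21^9 mod 31  (bits of 9 = 1001)
  bit 0 = 1: r = r^2 * 21 mod 31 = 1^2 * 21 = 1*21 = 21
  bit 1 = 0: r = r^2 mod 31 = 21^2 = 7
  bit 2 = 0: r = r^2 mod 31 = 7^2 = 18
  bit 3 = 1: r = r^2 * 21 mod 31 = 18^2 * 21 = 14*21 = 15
  -> s = B^a = 15

Answer: 15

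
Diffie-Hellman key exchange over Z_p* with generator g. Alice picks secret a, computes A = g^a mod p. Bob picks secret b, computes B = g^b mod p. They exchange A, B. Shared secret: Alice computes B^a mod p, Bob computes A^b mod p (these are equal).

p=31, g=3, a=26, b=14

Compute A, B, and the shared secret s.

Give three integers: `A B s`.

A = 3^26 mod 31  (bits of 26 = 11010)
  bit 0 = 1: r = r^2 * 3 mod 31 = 1^2 * 3 = 1*3 = 3
  bit 1 = 1: r = r^2 * 3 mod 31 = 3^2 * 3 = 9*3 = 27
  bit 2 = 0: r = r^2 mod 31 = 27^2 = 16
  bit 3 = 1: r = r^2 * 3 mod 31 = 16^2 * 3 = 8*3 = 24
  bit 4 = 0: r = r^2 mod 31 = 24^2 = 18
  -> A = 18
B = 3^14 mod 31  (bits of 14 = 1110)
  bit 0 = 1: r = r^2 * 3 mod 31 = 1^2 * 3 = 1*3 = 3
  bit 1 = 1: r = r^2 * 3 mod 31 = 3^2 * 3 = 9*3 = 27
  bit 2 = 1: r = r^2 * 3 mod 31 = 27^2 * 3 = 16*3 = 17
  bit 3 = 0: r = r^2 mod 31 = 17^2 = 10
  -> B = 10
s = B^a = 10^26 mod 31  (bits of 26 = 11010)
  bit 0 = 1: r = r^2 * 10 mod 31 = 1^2 * 10 = 1*10 = 10
  bit 1 = 1: r = r^2 * 10 mod 31 = 10^2 * 10 = 7*10 = 8
  bit 2 = 0: r = r^2 mod 31 = 8^2 = 2
  bit 3 = 1: r = r^2 * 10 mod 31 = 2^2 * 10 = 4*10 = 9
  bit 4 = 0: r = r^2 mod 31 = 9^2 = 19
  -> s = B^a = 19

Answer: 18 10 19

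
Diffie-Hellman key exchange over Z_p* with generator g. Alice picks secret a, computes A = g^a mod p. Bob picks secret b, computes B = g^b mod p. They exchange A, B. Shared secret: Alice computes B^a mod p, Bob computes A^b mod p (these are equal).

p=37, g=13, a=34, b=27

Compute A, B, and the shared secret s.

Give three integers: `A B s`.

A = 13^34 mod 37  (bits of 34 = 100010)
  bit 0 = 1: r = r^2 * 13 mod 37 = 1^2 * 13 = 1*13 = 13
  bit 1 = 0: r = r^2 mod 37 = 13^2 = 21
  bit 2 = 0: r = r^2 mod 37 = 21^2 = 34
  bit 3 = 0: r = r^2 mod 37 = 34^2 = 9
  bit 4 = 1: r = r^2 * 13 mod 37 = 9^2 * 13 = 7*13 = 17
  bit 5 = 0: r = r^2 mod 37 = 17^2 = 30
  -> A = 30
B = 13^27 mod 37  (bits of 27 = 11011)
  bit 0 = 1: r = r^2 * 13 mod 37 = 1^2 * 13 = 1*13 = 13
  bit 1 = 1: r = r^2 * 13 mod 37 = 13^2 * 13 = 21*13 = 14
  bit 2 = 0: r = r^2 mod 37 = 14^2 = 11
  bit 3 = 1: r = r^2 * 13 mod 37 = 11^2 * 13 = 10*13 = 19
  bit 4 = 1: r = r^2 * 13 mod 37 = 19^2 * 13 = 28*13 = 31
  -> B = 31
s = B^a = 31^34 mod 37  (bits of 34 = 100010)
  bit 0 = 1: r = r^2 * 31 mod 37 = 1^2 * 31 = 1*31 = 31
  bit 1 = 0: r = r^2 mod 37 = 31^2 = 36
  bit 2 = 0: r = r^2 mod 37 = 36^2 = 1
  bit 3 = 0: r = r^2 mod 37 = 1^2 = 1
  bit 4 = 1: r = r^2 * 31 mod 37 = 1^2 * 31 = 1*31 = 31
  bit 5 = 0: r = r^2 mod 37 = 31^2 = 36
  -> s = B^a = 36

Answer: 30 31 36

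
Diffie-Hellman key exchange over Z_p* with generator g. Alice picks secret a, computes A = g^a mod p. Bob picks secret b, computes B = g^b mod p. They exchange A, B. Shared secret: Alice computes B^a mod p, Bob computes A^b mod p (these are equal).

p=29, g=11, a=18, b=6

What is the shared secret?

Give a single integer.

Answer: 7

Derivation:
A = 11^18 mod 29  (bits of 18 = 10010)
  bit 0 = 1: r = r^2 * 11 mod 29 = 1^2 * 11 = 1*11 = 11
  bit 1 = 0: r = r^2 mod 29 = 11^2 = 5
  bit 2 = 0: r = r^2 mod 29 = 5^2 = 25
  bit 3 = 1: r = r^2 * 11 mod 29 = 25^2 * 11 = 16*11 = 2
  bit 4 = 0: r = r^2 mod 29 = 2^2 = 4
  -> A = 4
B = 11^6 mod 29  (bits of 6 = 110)
  bit 0 = 1: r = r^2 * 11 mod 29 = 1^2 * 11 = 1*11 = 11
  bit 1 = 1: r = r^2 * 11 mod 29 = 11^2 * 11 = 5*11 = 26
  bit 2 = 0: r = r^2 mod 29 = 26^2 = 9
  -> B = 9
s = B^a = 9^18 mod 29  (bits of 18 = 10010)
  bit 0 = 1: r = r^2 * 9 mod 29 = 1^2 * 9 = 1*9 = 9
  bit 1 = 0: r = r^2 mod 29 = 9^2 = 23
  bit 2 = 0: r = r^2 mod 29 = 23^2 = 7
  bit 3 = 1: r = r^2 * 9 mod 29 = 7^2 * 9 = 20*9 = 6
  bit 4 = 0: r = r^2 mod 29 = 6^2 = 7
  -> s = B^a = 7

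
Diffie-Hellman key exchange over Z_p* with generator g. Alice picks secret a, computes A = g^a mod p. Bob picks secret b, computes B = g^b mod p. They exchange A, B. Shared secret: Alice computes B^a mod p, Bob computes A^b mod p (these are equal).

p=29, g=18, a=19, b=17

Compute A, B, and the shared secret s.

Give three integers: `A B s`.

A = 18^19 mod 29  (bits of 19 = 10011)
  bit 0 = 1: r = r^2 * 18 mod 29 = 1^2 * 18 = 1*18 = 18
  bit 1 = 0: r = r^2 mod 29 = 18^2 = 5
  bit 2 = 0: r = r^2 mod 29 = 5^2 = 25
  bit 3 = 1: r = r^2 * 18 mod 29 = 25^2 * 18 = 16*18 = 27
  bit 4 = 1: r = r^2 * 18 mod 29 = 27^2 * 18 = 4*18 = 14
  -> A = 14
B = 18^17 mod 29  (bits of 17 = 10001)
  bit 0 = 1: r = r^2 * 18 mod 29 = 1^2 * 18 = 1*18 = 18
  bit 1 = 0: r = r^2 mod 29 = 18^2 = 5
  bit 2 = 0: r = r^2 mod 29 = 5^2 = 25
  bit 3 = 0: r = r^2 mod 29 = 25^2 = 16
  bit 4 = 1: r = r^2 * 18 mod 29 = 16^2 * 18 = 24*18 = 26
  -> B = 26
s = B^a = 26^19 mod 29  (bits of 19 = 10011)
  bit 0 = 1: r = r^2 * 26 mod 29 = 1^2 * 26 = 1*26 = 26
  bit 1 = 0: r = r^2 mod 29 = 26^2 = 9
  bit 2 = 0: r = r^2 mod 29 = 9^2 = 23
  bit 3 = 1: r = r^2 * 26 mod 29 = 23^2 * 26 = 7*26 = 8
  bit 4 = 1: r = r^2 * 26 mod 29 = 8^2 * 26 = 6*26 = 11
  -> s = B^a = 11

Answer: 14 26 11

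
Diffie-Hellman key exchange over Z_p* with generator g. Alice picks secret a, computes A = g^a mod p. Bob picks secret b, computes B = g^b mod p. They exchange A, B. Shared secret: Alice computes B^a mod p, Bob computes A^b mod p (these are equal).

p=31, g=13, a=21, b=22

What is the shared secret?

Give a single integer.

A = 13^21 mod 31  (bits of 21 = 10101)
  bit 0 = 1: r = r^2 * 13 mod 31 = 1^2 * 13 = 1*13 = 13
  bit 1 = 0: r = r^2 mod 31 = 13^2 = 14
  bit 2 = 1: r = r^2 * 13 mod 31 = 14^2 * 13 = 10*13 = 6
  bit 3 = 0: r = r^2 mod 31 = 6^2 = 5
  bit 4 = 1: r = r^2 * 13 mod 31 = 5^2 * 13 = 25*13 = 15
  -> A = 15
B = 13^22 mod 31  (bits of 22 = 10110)
  bit 0 = 1: r = r^2 * 13 mod 31 = 1^2 * 13 = 1*13 = 13
  bit 1 = 0: r = r^2 mod 31 = 13^2 = 14
  bit 2 = 1: r = r^2 * 13 mod 31 = 14^2 * 13 = 10*13 = 6
  bit 3 = 1: r = r^2 * 13 mod 31 = 6^2 * 13 = 5*13 = 3
  bit 4 = 0: r = r^2 mod 31 = 3^2 = 9
  -> B = 9
s = B^a = 9^21 mod 31  (bits of 21 = 10101)
  bit 0 = 1: r = r^2 * 9 mod 31 = 1^2 * 9 = 1*9 = 9
  bit 1 = 0: r = r^2 mod 31 = 9^2 = 19
  bit 2 = 1: r = r^2 * 9 mod 31 = 19^2 * 9 = 20*9 = 25
  bit 3 = 0: r = r^2 mod 31 = 25^2 = 5
  bit 4 = 1: r = r^2 * 9 mod 31 = 5^2 * 9 = 25*9 = 8
  -> s = B^a = 8

Answer: 8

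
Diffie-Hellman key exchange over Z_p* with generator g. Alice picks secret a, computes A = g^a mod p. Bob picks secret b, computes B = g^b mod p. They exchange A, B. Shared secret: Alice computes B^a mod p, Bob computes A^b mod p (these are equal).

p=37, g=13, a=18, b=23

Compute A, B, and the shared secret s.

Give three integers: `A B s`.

A = 13^18 mod 37  (bits of 18 = 10010)
  bit 0 = 1: r = r^2 * 13 mod 37 = 1^2 * 13 = 1*13 = 13
  bit 1 = 0: r = r^2 mod 37 = 13^2 = 21
  bit 2 = 0: r = r^2 mod 37 = 21^2 = 34
  bit 3 = 1: r = r^2 * 13 mod 37 = 34^2 * 13 = 9*13 = 6
  bit 4 = 0: r = r^2 mod 37 = 6^2 = 36
  -> A = 36
B = 13^23 mod 37  (bits of 23 = 10111)
  bit 0 = 1: r = r^2 * 13 mod 37 = 1^2 * 13 = 1*13 = 13
  bit 1 = 0: r = r^2 mod 37 = 13^2 = 21
  bit 2 = 1: r = r^2 * 13 mod 37 = 21^2 * 13 = 34*13 = 35
  bit 3 = 1: r = r^2 * 13 mod 37 = 35^2 * 13 = 4*13 = 15
  bit 4 = 1: r = r^2 * 13 mod 37 = 15^2 * 13 = 3*13 = 2
  -> B = 2
s = B^a = 2^18 mod 37  (bits of 18 = 10010)
  bit 0 = 1: r = r^2 * 2 mod 37 = 1^2 * 2 = 1*2 = 2
  bit 1 = 0: r = r^2 mod 37 = 2^2 = 4
  bit 2 = 0: r = r^2 mod 37 = 4^2 = 16
  bit 3 = 1: r = r^2 * 2 mod 37 = 16^2 * 2 = 34*2 = 31
  bit 4 = 0: r = r^2 mod 37 = 31^2 = 36
  -> s = B^a = 36

Answer: 36 2 36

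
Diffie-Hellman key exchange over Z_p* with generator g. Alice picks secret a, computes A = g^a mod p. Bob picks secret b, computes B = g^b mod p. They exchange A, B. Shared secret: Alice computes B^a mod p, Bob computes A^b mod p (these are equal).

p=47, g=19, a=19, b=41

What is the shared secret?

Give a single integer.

A = 19^19 mod 47  (bits of 19 = 10011)
  bit 0 = 1: r = r^2 * 19 mod 47 = 1^2 * 19 = 1*19 = 19
  bit 1 = 0: r = r^2 mod 47 = 19^2 = 32
  bit 2 = 0: r = r^2 mod 47 = 32^2 = 37
  bit 3 = 1: r = r^2 * 19 mod 47 = 37^2 * 19 = 6*19 = 20
  bit 4 = 1: r = r^2 * 19 mod 47 = 20^2 * 19 = 24*19 = 33
  -> A = 33
B = 19^41 mod 47  (bits of 41 = 101001)
  bit 0 = 1: r = r^2 * 19 mod 47 = 1^2 * 19 = 1*19 = 19
  bit 1 = 0: r = r^2 mod 47 = 19^2 = 32
  bit 2 = 1: r = r^2 * 19 mod 47 = 32^2 * 19 = 37*19 = 45
  bit 3 = 0: r = r^2 mod 47 = 45^2 = 4
  bit 4 = 0: r = r^2 mod 47 = 4^2 = 16
  bit 5 = 1: r = r^2 * 19 mod 47 = 16^2 * 19 = 21*19 = 23
  -> B = 23
s = B^a = 23^19 mod 47  (bits of 19 = 10011)
  bit 0 = 1: r = r^2 * 23 mod 47 = 1^2 * 23 = 1*23 = 23
  bit 1 = 0: r = r^2 mod 47 = 23^2 = 12
  bit 2 = 0: r = r^2 mod 47 = 12^2 = 3
  bit 3 = 1: r = r^2 * 23 mod 47 = 3^2 * 23 = 9*23 = 19
  bit 4 = 1: r = r^2 * 23 mod 47 = 19^2 * 23 = 32*23 = 31
  -> s = B^a = 31

Answer: 31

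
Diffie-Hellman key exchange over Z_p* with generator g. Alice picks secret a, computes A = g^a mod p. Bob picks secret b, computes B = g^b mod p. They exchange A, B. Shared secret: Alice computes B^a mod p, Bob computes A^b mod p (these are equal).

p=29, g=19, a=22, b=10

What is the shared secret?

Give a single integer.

A = 19^22 mod 29  (bits of 22 = 10110)
  bit 0 = 1: r = r^2 * 19 mod 29 = 1^2 * 19 = 1*19 = 19
  bit 1 = 0: r = r^2 mod 29 = 19^2 = 13
  bit 2 = 1: r = r^2 * 19 mod 29 = 13^2 * 19 = 24*19 = 21
  bit 3 = 1: r = r^2 * 19 mod 29 = 21^2 * 19 = 6*19 = 27
  bit 4 = 0: r = r^2 mod 29 = 27^2 = 4
  -> A = 4
B = 19^10 mod 29  (bits of 10 = 1010)
  bit 0 = 1: r = r^2 * 19 mod 29 = 1^2 * 19 = 1*19 = 19
  bit 1 = 0: r = r^2 mod 29 = 19^2 = 13
  bit 2 = 1: r = r^2 * 19 mod 29 = 13^2 * 19 = 24*19 = 21
  bit 3 = 0: r = r^2 mod 29 = 21^2 = 6
  -> B = 6
s = B^a = 6^22 mod 29  (bits of 22 = 10110)
  bit 0 = 1: r = r^2 * 6 mod 29 = 1^2 * 6 = 1*6 = 6
  bit 1 = 0: r = r^2 mod 29 = 6^2 = 7
  bit 2 = 1: r = r^2 * 6 mod 29 = 7^2 * 6 = 20*6 = 4
  bit 3 = 1: r = r^2 * 6 mod 29 = 4^2 * 6 = 16*6 = 9
  bit 4 = 0: r = r^2 mod 29 = 9^2 = 23
  -> s = B^a = 23

Answer: 23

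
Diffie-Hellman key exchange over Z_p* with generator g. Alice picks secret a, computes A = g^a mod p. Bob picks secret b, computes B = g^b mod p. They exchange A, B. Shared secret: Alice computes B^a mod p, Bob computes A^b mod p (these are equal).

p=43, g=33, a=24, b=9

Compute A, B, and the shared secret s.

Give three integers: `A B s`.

A = 33^24 mod 43  (bits of 24 = 11000)
  bit 0 = 1: r = r^2 * 33 mod 43 = 1^2 * 33 = 1*33 = 33
  bit 1 = 1: r = r^2 * 33 mod 43 = 33^2 * 33 = 14*33 = 32
  bit 2 = 0: r = r^2 mod 43 = 32^2 = 35
  bit 3 = 0: r = r^2 mod 43 = 35^2 = 21
  bit 4 = 0: r = r^2 mod 43 = 21^2 = 11
  -> A = 11
B = 33^9 mod 43  (bits of 9 = 1001)
  bit 0 = 1: r = r^2 * 33 mod 43 = 1^2 * 33 = 1*33 = 33
  bit 1 = 0: r = r^2 mod 43 = 33^2 = 14
  bit 2 = 0: r = r^2 mod 43 = 14^2 = 24
  bit 3 = 1: r = r^2 * 33 mod 43 = 24^2 * 33 = 17*33 = 2
  -> B = 2
s = B^a = 2^24 mod 43  (bits of 24 = 11000)
  bit 0 = 1: r = r^2 * 2 mod 43 = 1^2 * 2 = 1*2 = 2
  bit 1 = 1: r = r^2 * 2 mod 43 = 2^2 * 2 = 4*2 = 8
  bit 2 = 0: r = r^2 mod 43 = 8^2 = 21
  bit 3 = 0: r = r^2 mod 43 = 21^2 = 11
  bit 4 = 0: r = r^2 mod 43 = 11^2 = 35
  -> s = B^a = 35

Answer: 11 2 35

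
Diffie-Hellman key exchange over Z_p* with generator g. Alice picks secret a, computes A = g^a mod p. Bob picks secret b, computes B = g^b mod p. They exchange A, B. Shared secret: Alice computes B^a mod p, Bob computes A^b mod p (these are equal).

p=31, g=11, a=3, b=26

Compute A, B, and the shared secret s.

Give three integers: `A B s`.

Answer: 29 7 2

Derivation:
A = 11^3 mod 31  (bits of 3 = 11)
  bit 0 = 1: r = r^2 * 11 mod 31 = 1^2 * 11 = 1*11 = 11
  bit 1 = 1: r = r^2 * 11 mod 31 = 11^2 * 11 = 28*11 = 29
  -> A = 29
B = 11^26 mod 31  (bits of 26 = 11010)
  bit 0 = 1: r = r^2 * 11 mod 31 = 1^2 * 11 = 1*11 = 11
  bit 1 = 1: r = r^2 * 11 mod 31 = 11^2 * 11 = 28*11 = 29
  bit 2 = 0: r = r^2 mod 31 = 29^2 = 4
  bit 3 = 1: r = r^2 * 11 mod 31 = 4^2 * 11 = 16*11 = 21
  bit 4 = 0: r = r^2 mod 31 = 21^2 = 7
  -> B = 7
s = B^a = 7^3 mod 31  (bits of 3 = 11)
  bit 0 = 1: r = r^2 * 7 mod 31 = 1^2 * 7 = 1*7 = 7
  bit 1 = 1: r = r^2 * 7 mod 31 = 7^2 * 7 = 18*7 = 2
  -> s = B^a = 2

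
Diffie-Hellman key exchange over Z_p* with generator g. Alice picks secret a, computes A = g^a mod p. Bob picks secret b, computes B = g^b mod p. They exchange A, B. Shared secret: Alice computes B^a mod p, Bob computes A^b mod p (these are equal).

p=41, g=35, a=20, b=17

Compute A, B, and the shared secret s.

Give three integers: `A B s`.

A = 35^20 mod 41  (bits of 20 = 10100)
  bit 0 = 1: r = r^2 * 35 mod 41 = 1^2 * 35 = 1*35 = 35
  bit 1 = 0: r = r^2 mod 41 = 35^2 = 36
  bit 2 = 1: r = r^2 * 35 mod 41 = 36^2 * 35 = 25*35 = 14
  bit 3 = 0: r = r^2 mod 41 = 14^2 = 32
  bit 4 = 0: r = r^2 mod 41 = 32^2 = 40
  -> A = 40
B = 35^17 mod 41  (bits of 17 = 10001)
  bit 0 = 1: r = r^2 * 35 mod 41 = 1^2 * 35 = 1*35 = 35
  bit 1 = 0: r = r^2 mod 41 = 35^2 = 36
  bit 2 = 0: r = r^2 mod 41 = 36^2 = 25
  bit 3 = 0: r = r^2 mod 41 = 25^2 = 10
  bit 4 = 1: r = r^2 * 35 mod 41 = 10^2 * 35 = 18*35 = 15
  -> B = 15
s = B^a = 15^20 mod 41  (bits of 20 = 10100)
  bit 0 = 1: r = r^2 * 15 mod 41 = 1^2 * 15 = 1*15 = 15
  bit 1 = 0: r = r^2 mod 41 = 15^2 = 20
  bit 2 = 1: r = r^2 * 15 mod 41 = 20^2 * 15 = 31*15 = 14
  bit 3 = 0: r = r^2 mod 41 = 14^2 = 32
  bit 4 = 0: r = r^2 mod 41 = 32^2 = 40
  -> s = B^a = 40

Answer: 40 15 40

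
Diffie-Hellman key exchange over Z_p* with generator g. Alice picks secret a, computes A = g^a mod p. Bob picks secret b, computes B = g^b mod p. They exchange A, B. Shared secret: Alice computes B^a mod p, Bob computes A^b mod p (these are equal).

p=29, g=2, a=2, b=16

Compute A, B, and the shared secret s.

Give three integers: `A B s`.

Answer: 4 25 16

Derivation:
A = 2^2 mod 29  (bits of 2 = 10)
  bit 0 = 1: r = r^2 * 2 mod 29 = 1^2 * 2 = 1*2 = 2
  bit 1 = 0: r = r^2 mod 29 = 2^2 = 4
  -> A = 4
B = 2^16 mod 29  (bits of 16 = 10000)
  bit 0 = 1: r = r^2 * 2 mod 29 = 1^2 * 2 = 1*2 = 2
  bit 1 = 0: r = r^2 mod 29 = 2^2 = 4
  bit 2 = 0: r = r^2 mod 29 = 4^2 = 16
  bit 3 = 0: r = r^2 mod 29 = 16^2 = 24
  bit 4 = 0: r = r^2 mod 29 = 24^2 = 25
  -> B = 25
s = B^a = 25^2 mod 29  (bits of 2 = 10)
  bit 0 = 1: r = r^2 * 25 mod 29 = 1^2 * 25 = 1*25 = 25
  bit 1 = 0: r = r^2 mod 29 = 25^2 = 16
  -> s = B^a = 16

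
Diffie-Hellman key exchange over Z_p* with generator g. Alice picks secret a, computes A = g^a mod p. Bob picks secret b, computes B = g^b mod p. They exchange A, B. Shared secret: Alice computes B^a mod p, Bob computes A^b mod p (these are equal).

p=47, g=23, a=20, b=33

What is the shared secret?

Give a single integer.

Answer: 34

Derivation:
A = 23^20 mod 47  (bits of 20 = 10100)
  bit 0 = 1: r = r^2 * 23 mod 47 = 1^2 * 23 = 1*23 = 23
  bit 1 = 0: r = r^2 mod 47 = 23^2 = 12
  bit 2 = 1: r = r^2 * 23 mod 47 = 12^2 * 23 = 3*23 = 22
  bit 3 = 0: r = r^2 mod 47 = 22^2 = 14
  bit 4 = 0: r = r^2 mod 47 = 14^2 = 8
  -> A = 8
B = 23^33 mod 47  (bits of 33 = 100001)
  bit 0 = 1: r = r^2 * 23 mod 47 = 1^2 * 23 = 1*23 = 23
  bit 1 = 0: r = r^2 mod 47 = 23^2 = 12
  bit 2 = 0: r = r^2 mod 47 = 12^2 = 3
  bit 3 = 0: r = r^2 mod 47 = 3^2 = 9
  bit 4 = 0: r = r^2 mod 47 = 9^2 = 34
  bit 5 = 1: r = r^2 * 23 mod 47 = 34^2 * 23 = 28*23 = 33
  -> B = 33
s = B^a = 33^20 mod 47  (bits of 20 = 10100)
  bit 0 = 1: r = r^2 * 33 mod 47 = 1^2 * 33 = 1*33 = 33
  bit 1 = 0: r = r^2 mod 47 = 33^2 = 8
  bit 2 = 1: r = r^2 * 33 mod 47 = 8^2 * 33 = 17*33 = 44
  bit 3 = 0: r = r^2 mod 47 = 44^2 = 9
  bit 4 = 0: r = r^2 mod 47 = 9^2 = 34
  -> s = B^a = 34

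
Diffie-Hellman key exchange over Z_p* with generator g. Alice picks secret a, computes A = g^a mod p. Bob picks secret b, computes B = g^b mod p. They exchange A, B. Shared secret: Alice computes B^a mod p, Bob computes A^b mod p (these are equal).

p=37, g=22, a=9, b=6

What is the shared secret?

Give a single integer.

A = 22^9 mod 37  (bits of 9 = 1001)
  bit 0 = 1: r = r^2 * 22 mod 37 = 1^2 * 22 = 1*22 = 22
  bit 1 = 0: r = r^2 mod 37 = 22^2 = 3
  bit 2 = 0: r = r^2 mod 37 = 3^2 = 9
  bit 3 = 1: r = r^2 * 22 mod 37 = 9^2 * 22 = 7*22 = 6
  -> A = 6
B = 22^6 mod 37  (bits of 6 = 110)
  bit 0 = 1: r = r^2 * 22 mod 37 = 1^2 * 22 = 1*22 = 22
  bit 1 = 1: r = r^2 * 22 mod 37 = 22^2 * 22 = 3*22 = 29
  bit 2 = 0: r = r^2 mod 37 = 29^2 = 27
  -> B = 27
s = B^a = 27^9 mod 37  (bits of 9 = 1001)
  bit 0 = 1: r = r^2 * 27 mod 37 = 1^2 * 27 = 1*27 = 27
  bit 1 = 0: r = r^2 mod 37 = 27^2 = 26
  bit 2 = 0: r = r^2 mod 37 = 26^2 = 10
  bit 3 = 1: r = r^2 * 27 mod 37 = 10^2 * 27 = 26*27 = 36
  -> s = B^a = 36

Answer: 36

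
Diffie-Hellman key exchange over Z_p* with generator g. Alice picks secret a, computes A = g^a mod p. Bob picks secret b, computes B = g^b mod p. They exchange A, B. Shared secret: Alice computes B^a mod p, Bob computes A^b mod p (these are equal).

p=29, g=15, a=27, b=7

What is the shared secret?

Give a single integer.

A = 15^27 mod 29  (bits of 27 = 11011)
  bit 0 = 1: r = r^2 * 15 mod 29 = 1^2 * 15 = 1*15 = 15
  bit 1 = 1: r = r^2 * 15 mod 29 = 15^2 * 15 = 22*15 = 11
  bit 2 = 0: r = r^2 mod 29 = 11^2 = 5
  bit 3 = 1: r = r^2 * 15 mod 29 = 5^2 * 15 = 25*15 = 27
  bit 4 = 1: r = r^2 * 15 mod 29 = 27^2 * 15 = 4*15 = 2
  -> A = 2
B = 15^7 mod 29  (bits of 7 = 111)
  bit 0 = 1: r = r^2 * 15 mod 29 = 1^2 * 15 = 1*15 = 15
  bit 1 = 1: r = r^2 * 15 mod 29 = 15^2 * 15 = 22*15 = 11
  bit 2 = 1: r = r^2 * 15 mod 29 = 11^2 * 15 = 5*15 = 17
  -> B = 17
s = B^a = 17^27 mod 29  (bits of 27 = 11011)
  bit 0 = 1: r = r^2 * 17 mod 29 = 1^2 * 17 = 1*17 = 17
  bit 1 = 1: r = r^2 * 17 mod 29 = 17^2 * 17 = 28*17 = 12
  bit 2 = 0: r = r^2 mod 29 = 12^2 = 28
  bit 3 = 1: r = r^2 * 17 mod 29 = 28^2 * 17 = 1*17 = 17
  bit 4 = 1: r = r^2 * 17 mod 29 = 17^2 * 17 = 28*17 = 12
  -> s = B^a = 12

Answer: 12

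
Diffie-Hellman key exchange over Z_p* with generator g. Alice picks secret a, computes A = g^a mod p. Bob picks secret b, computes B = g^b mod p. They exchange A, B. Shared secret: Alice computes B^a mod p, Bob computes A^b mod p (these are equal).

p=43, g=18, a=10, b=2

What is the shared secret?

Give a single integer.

A = 18^10 mod 43  (bits of 10 = 1010)
  bit 0 = 1: r = r^2 * 18 mod 43 = 1^2 * 18 = 1*18 = 18
  bit 1 = 0: r = r^2 mod 43 = 18^2 = 23
  bit 2 = 1: r = r^2 * 18 mod 43 = 23^2 * 18 = 13*18 = 19
  bit 3 = 0: r = r^2 mod 43 = 19^2 = 17
  -> A = 17
B = 18^2 mod 43  (bits of 2 = 10)
  bit 0 = 1: r = r^2 * 18 mod 43 = 1^2 * 18 = 1*18 = 18
  bit 1 = 0: r = r^2 mod 43 = 18^2 = 23
  -> B = 23
s = B^a = 23^10 mod 43  (bits of 10 = 1010)
  bit 0 = 1: r = r^2 * 23 mod 43 = 1^2 * 23 = 1*23 = 23
  bit 1 = 0: r = r^2 mod 43 = 23^2 = 13
  bit 2 = 1: r = r^2 * 23 mod 43 = 13^2 * 23 = 40*23 = 17
  bit 3 = 0: r = r^2 mod 43 = 17^2 = 31
  -> s = B^a = 31

Answer: 31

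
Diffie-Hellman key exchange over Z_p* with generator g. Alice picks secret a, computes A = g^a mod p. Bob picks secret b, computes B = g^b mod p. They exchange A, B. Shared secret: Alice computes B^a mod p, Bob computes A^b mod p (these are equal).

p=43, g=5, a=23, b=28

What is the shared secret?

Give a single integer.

A = 5^23 mod 43  (bits of 23 = 10111)
  bit 0 = 1: r = r^2 * 5 mod 43 = 1^2 * 5 = 1*5 = 5
  bit 1 = 0: r = r^2 mod 43 = 5^2 = 25
  bit 2 = 1: r = r^2 * 5 mod 43 = 25^2 * 5 = 23*5 = 29
  bit 3 = 1: r = r^2 * 5 mod 43 = 29^2 * 5 = 24*5 = 34
  bit 4 = 1: r = r^2 * 5 mod 43 = 34^2 * 5 = 38*5 = 18
  -> A = 18
B = 5^28 mod 43  (bits of 28 = 11100)
  bit 0 = 1: r = r^2 * 5 mod 43 = 1^2 * 5 = 1*5 = 5
  bit 1 = 1: r = r^2 * 5 mod 43 = 5^2 * 5 = 25*5 = 39
  bit 2 = 1: r = r^2 * 5 mod 43 = 39^2 * 5 = 16*5 = 37
  bit 3 = 0: r = r^2 mod 43 = 37^2 = 36
  bit 4 = 0: r = r^2 mod 43 = 36^2 = 6
  -> B = 6
s = B^a = 6^23 mod 43  (bits of 23 = 10111)
  bit 0 = 1: r = r^2 * 6 mod 43 = 1^2 * 6 = 1*6 = 6
  bit 1 = 0: r = r^2 mod 43 = 6^2 = 36
  bit 2 = 1: r = r^2 * 6 mod 43 = 36^2 * 6 = 6*6 = 36
  bit 3 = 1: r = r^2 * 6 mod 43 = 36^2 * 6 = 6*6 = 36
  bit 4 = 1: r = r^2 * 6 mod 43 = 36^2 * 6 = 6*6 = 36
  -> s = B^a = 36

Answer: 36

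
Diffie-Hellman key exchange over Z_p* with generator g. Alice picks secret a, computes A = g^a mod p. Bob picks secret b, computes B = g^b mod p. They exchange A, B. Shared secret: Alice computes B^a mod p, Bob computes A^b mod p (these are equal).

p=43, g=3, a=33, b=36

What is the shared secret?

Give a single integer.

A = 3^33 mod 43  (bits of 33 = 100001)
  bit 0 = 1: r = r^2 * 3 mod 43 = 1^2 * 3 = 1*3 = 3
  bit 1 = 0: r = r^2 mod 43 = 3^2 = 9
  bit 2 = 0: r = r^2 mod 43 = 9^2 = 38
  bit 3 = 0: r = r^2 mod 43 = 38^2 = 25
  bit 4 = 0: r = r^2 mod 43 = 25^2 = 23
  bit 5 = 1: r = r^2 * 3 mod 43 = 23^2 * 3 = 13*3 = 39
  -> A = 39
B = 3^36 mod 43  (bits of 36 = 100100)
  bit 0 = 1: r = r^2 * 3 mod 43 = 1^2 * 3 = 1*3 = 3
  bit 1 = 0: r = r^2 mod 43 = 3^2 = 9
  bit 2 = 0: r = r^2 mod 43 = 9^2 = 38
  bit 3 = 1: r = r^2 * 3 mod 43 = 38^2 * 3 = 25*3 = 32
  bit 4 = 0: r = r^2 mod 43 = 32^2 = 35
  bit 5 = 0: r = r^2 mod 43 = 35^2 = 21
  -> B = 21
s = B^a = 21^33 mod 43  (bits of 33 = 100001)
  bit 0 = 1: r = r^2 * 21 mod 43 = 1^2 * 21 = 1*21 = 21
  bit 1 = 0: r = r^2 mod 43 = 21^2 = 11
  bit 2 = 0: r = r^2 mod 43 = 11^2 = 35
  bit 3 = 0: r = r^2 mod 43 = 35^2 = 21
  bit 4 = 0: r = r^2 mod 43 = 21^2 = 11
  bit 5 = 1: r = r^2 * 21 mod 43 = 11^2 * 21 = 35*21 = 4
  -> s = B^a = 4

Answer: 4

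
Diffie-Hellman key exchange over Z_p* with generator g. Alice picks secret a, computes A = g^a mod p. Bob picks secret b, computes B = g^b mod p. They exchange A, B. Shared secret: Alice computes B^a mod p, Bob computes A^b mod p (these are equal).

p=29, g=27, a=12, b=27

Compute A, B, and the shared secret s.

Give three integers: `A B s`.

A = 27^12 mod 29  (bits of 12 = 1100)
  bit 0 = 1: r = r^2 * 27 mod 29 = 1^2 * 27 = 1*27 = 27
  bit 1 = 1: r = r^2 * 27 mod 29 = 27^2 * 27 = 4*27 = 21
  bit 2 = 0: r = r^2 mod 29 = 21^2 = 6
  bit 3 = 0: r = r^2 mod 29 = 6^2 = 7
  -> A = 7
B = 27^27 mod 29  (bits of 27 = 11011)
  bit 0 = 1: r = r^2 * 27 mod 29 = 1^2 * 27 = 1*27 = 27
  bit 1 = 1: r = r^2 * 27 mod 29 = 27^2 * 27 = 4*27 = 21
  bit 2 = 0: r = r^2 mod 29 = 21^2 = 6
  bit 3 = 1: r = r^2 * 27 mod 29 = 6^2 * 27 = 7*27 = 15
  bit 4 = 1: r = r^2 * 27 mod 29 = 15^2 * 27 = 22*27 = 14
  -> B = 14
s = B^a = 14^12 mod 29  (bits of 12 = 1100)
  bit 0 = 1: r = r^2 * 14 mod 29 = 1^2 * 14 = 1*14 = 14
  bit 1 = 1: r = r^2 * 14 mod 29 = 14^2 * 14 = 22*14 = 18
  bit 2 = 0: r = r^2 mod 29 = 18^2 = 5
  bit 3 = 0: r = r^2 mod 29 = 5^2 = 25
  -> s = B^a = 25

Answer: 7 14 25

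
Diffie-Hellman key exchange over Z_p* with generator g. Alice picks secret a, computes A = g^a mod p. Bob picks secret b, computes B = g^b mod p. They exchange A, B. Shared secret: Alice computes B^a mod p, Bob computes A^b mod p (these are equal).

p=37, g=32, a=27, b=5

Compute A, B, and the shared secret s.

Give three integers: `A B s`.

A = 32^27 mod 37  (bits of 27 = 11011)
  bit 0 = 1: r = r^2 * 32 mod 37 = 1^2 * 32 = 1*32 = 32
  bit 1 = 1: r = r^2 * 32 mod 37 = 32^2 * 32 = 25*32 = 23
  bit 2 = 0: r = r^2 mod 37 = 23^2 = 11
  bit 3 = 1: r = r^2 * 32 mod 37 = 11^2 * 32 = 10*32 = 24
  bit 4 = 1: r = r^2 * 32 mod 37 = 24^2 * 32 = 21*32 = 6
  -> A = 6
B = 32^5 mod 37  (bits of 5 = 101)
  bit 0 = 1: r = r^2 * 32 mod 37 = 1^2 * 32 = 1*32 = 32
  bit 1 = 0: r = r^2 mod 37 = 32^2 = 25
  bit 2 = 1: r = r^2 * 32 mod 37 = 25^2 * 32 = 33*32 = 20
  -> B = 20
s = B^a = 20^27 mod 37  (bits of 27 = 11011)
  bit 0 = 1: r = r^2 * 20 mod 37 = 1^2 * 20 = 1*20 = 20
  bit 1 = 1: r = r^2 * 20 mod 37 = 20^2 * 20 = 30*20 = 8
  bit 2 = 0: r = r^2 mod 37 = 8^2 = 27
  bit 3 = 1: r = r^2 * 20 mod 37 = 27^2 * 20 = 26*20 = 2
  bit 4 = 1: r = r^2 * 20 mod 37 = 2^2 * 20 = 4*20 = 6
  -> s = B^a = 6

Answer: 6 20 6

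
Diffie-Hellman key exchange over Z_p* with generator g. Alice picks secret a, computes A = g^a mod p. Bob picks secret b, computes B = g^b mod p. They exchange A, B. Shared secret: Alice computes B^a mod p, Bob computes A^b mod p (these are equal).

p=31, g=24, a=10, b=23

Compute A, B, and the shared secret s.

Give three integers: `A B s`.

Answer: 25 21 5

Derivation:
A = 24^10 mod 31  (bits of 10 = 1010)
  bit 0 = 1: r = r^2 * 24 mod 31 = 1^2 * 24 = 1*24 = 24
  bit 1 = 0: r = r^2 mod 31 = 24^2 = 18
  bit 2 = 1: r = r^2 * 24 mod 31 = 18^2 * 24 = 14*24 = 26
  bit 3 = 0: r = r^2 mod 31 = 26^2 = 25
  -> A = 25
B = 24^23 mod 31  (bits of 23 = 10111)
  bit 0 = 1: r = r^2 * 24 mod 31 = 1^2 * 24 = 1*24 = 24
  bit 1 = 0: r = r^2 mod 31 = 24^2 = 18
  bit 2 = 1: r = r^2 * 24 mod 31 = 18^2 * 24 = 14*24 = 26
  bit 3 = 1: r = r^2 * 24 mod 31 = 26^2 * 24 = 25*24 = 11
  bit 4 = 1: r = r^2 * 24 mod 31 = 11^2 * 24 = 28*24 = 21
  -> B = 21
s = B^a = 21^10 mod 31  (bits of 10 = 1010)
  bit 0 = 1: r = r^2 * 21 mod 31 = 1^2 * 21 = 1*21 = 21
  bit 1 = 0: r = r^2 mod 31 = 21^2 = 7
  bit 2 = 1: r = r^2 * 21 mod 31 = 7^2 * 21 = 18*21 = 6
  bit 3 = 0: r = r^2 mod 31 = 6^2 = 5
  -> s = B^a = 5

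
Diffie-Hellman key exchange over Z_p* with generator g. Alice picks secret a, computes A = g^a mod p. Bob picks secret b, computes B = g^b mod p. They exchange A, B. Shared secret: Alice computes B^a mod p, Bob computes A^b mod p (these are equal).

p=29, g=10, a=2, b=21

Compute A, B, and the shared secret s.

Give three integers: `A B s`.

Answer: 13 12 28

Derivation:
A = 10^2 mod 29  (bits of 2 = 10)
  bit 0 = 1: r = r^2 * 10 mod 29 = 1^2 * 10 = 1*10 = 10
  bit 1 = 0: r = r^2 mod 29 = 10^2 = 13
  -> A = 13
B = 10^21 mod 29  (bits of 21 = 10101)
  bit 0 = 1: r = r^2 * 10 mod 29 = 1^2 * 10 = 1*10 = 10
  bit 1 = 0: r = r^2 mod 29 = 10^2 = 13
  bit 2 = 1: r = r^2 * 10 mod 29 = 13^2 * 10 = 24*10 = 8
  bit 3 = 0: r = r^2 mod 29 = 8^2 = 6
  bit 4 = 1: r = r^2 * 10 mod 29 = 6^2 * 10 = 7*10 = 12
  -> B = 12
s = B^a = 12^2 mod 29  (bits of 2 = 10)
  bit 0 = 1: r = r^2 * 12 mod 29 = 1^2 * 12 = 1*12 = 12
  bit 1 = 0: r = r^2 mod 29 = 12^2 = 28
  -> s = B^a = 28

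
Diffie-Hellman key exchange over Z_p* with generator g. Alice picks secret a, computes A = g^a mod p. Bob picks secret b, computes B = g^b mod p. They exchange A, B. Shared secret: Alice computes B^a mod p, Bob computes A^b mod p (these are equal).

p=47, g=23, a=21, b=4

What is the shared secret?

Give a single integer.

Answer: 21

Derivation:
A = 23^21 mod 47  (bits of 21 = 10101)
  bit 0 = 1: r = r^2 * 23 mod 47 = 1^2 * 23 = 1*23 = 23
  bit 1 = 0: r = r^2 mod 47 = 23^2 = 12
  bit 2 = 1: r = r^2 * 23 mod 47 = 12^2 * 23 = 3*23 = 22
  bit 3 = 0: r = r^2 mod 47 = 22^2 = 14
  bit 4 = 1: r = r^2 * 23 mod 47 = 14^2 * 23 = 8*23 = 43
  -> A = 43
B = 23^4 mod 47  (bits of 4 = 100)
  bit 0 = 1: r = r^2 * 23 mod 47 = 1^2 * 23 = 1*23 = 23
  bit 1 = 0: r = r^2 mod 47 = 23^2 = 12
  bit 2 = 0: r = r^2 mod 47 = 12^2 = 3
  -> B = 3
s = B^a = 3^21 mod 47  (bits of 21 = 10101)
  bit 0 = 1: r = r^2 * 3 mod 47 = 1^2 * 3 = 1*3 = 3
  bit 1 = 0: r = r^2 mod 47 = 3^2 = 9
  bit 2 = 1: r = r^2 * 3 mod 47 = 9^2 * 3 = 34*3 = 8
  bit 3 = 0: r = r^2 mod 47 = 8^2 = 17
  bit 4 = 1: r = r^2 * 3 mod 47 = 17^2 * 3 = 7*3 = 21
  -> s = B^a = 21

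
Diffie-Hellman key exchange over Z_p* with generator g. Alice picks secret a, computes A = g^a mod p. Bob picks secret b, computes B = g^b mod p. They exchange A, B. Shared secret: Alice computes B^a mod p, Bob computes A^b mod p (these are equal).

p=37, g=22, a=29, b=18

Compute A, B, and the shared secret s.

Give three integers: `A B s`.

Answer: 19 36 36

Derivation:
A = 22^29 mod 37  (bits of 29 = 11101)
  bit 0 = 1: r = r^2 * 22 mod 37 = 1^2 * 22 = 1*22 = 22
  bit 1 = 1: r = r^2 * 22 mod 37 = 22^2 * 22 = 3*22 = 29
  bit 2 = 1: r = r^2 * 22 mod 37 = 29^2 * 22 = 27*22 = 2
  bit 3 = 0: r = r^2 mod 37 = 2^2 = 4
  bit 4 = 1: r = r^2 * 22 mod 37 = 4^2 * 22 = 16*22 = 19
  -> A = 19
B = 22^18 mod 37  (bits of 18 = 10010)
  bit 0 = 1: r = r^2 * 22 mod 37 = 1^2 * 22 = 1*22 = 22
  bit 1 = 0: r = r^2 mod 37 = 22^2 = 3
  bit 2 = 0: r = r^2 mod 37 = 3^2 = 9
  bit 3 = 1: r = r^2 * 22 mod 37 = 9^2 * 22 = 7*22 = 6
  bit 4 = 0: r = r^2 mod 37 = 6^2 = 36
  -> B = 36
s = B^a = 36^29 mod 37  (bits of 29 = 11101)
  bit 0 = 1: r = r^2 * 36 mod 37 = 1^2 * 36 = 1*36 = 36
  bit 1 = 1: r = r^2 * 36 mod 37 = 36^2 * 36 = 1*36 = 36
  bit 2 = 1: r = r^2 * 36 mod 37 = 36^2 * 36 = 1*36 = 36
  bit 3 = 0: r = r^2 mod 37 = 36^2 = 1
  bit 4 = 1: r = r^2 * 36 mod 37 = 1^2 * 36 = 1*36 = 36
  -> s = B^a = 36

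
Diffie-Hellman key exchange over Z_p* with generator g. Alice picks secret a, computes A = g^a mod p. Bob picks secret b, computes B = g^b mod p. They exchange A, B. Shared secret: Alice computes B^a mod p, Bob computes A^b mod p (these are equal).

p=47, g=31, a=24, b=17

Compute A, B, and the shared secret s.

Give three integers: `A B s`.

Answer: 16 23 24

Derivation:
A = 31^24 mod 47  (bits of 24 = 11000)
  bit 0 = 1: r = r^2 * 31 mod 47 = 1^2 * 31 = 1*31 = 31
  bit 1 = 1: r = r^2 * 31 mod 47 = 31^2 * 31 = 21*31 = 40
  bit 2 = 0: r = r^2 mod 47 = 40^2 = 2
  bit 3 = 0: r = r^2 mod 47 = 2^2 = 4
  bit 4 = 0: r = r^2 mod 47 = 4^2 = 16
  -> A = 16
B = 31^17 mod 47  (bits of 17 = 10001)
  bit 0 = 1: r = r^2 * 31 mod 47 = 1^2 * 31 = 1*31 = 31
  bit 1 = 0: r = r^2 mod 47 = 31^2 = 21
  bit 2 = 0: r = r^2 mod 47 = 21^2 = 18
  bit 3 = 0: r = r^2 mod 47 = 18^2 = 42
  bit 4 = 1: r = r^2 * 31 mod 47 = 42^2 * 31 = 25*31 = 23
  -> B = 23
s = B^a = 23^24 mod 47  (bits of 24 = 11000)
  bit 0 = 1: r = r^2 * 23 mod 47 = 1^2 * 23 = 1*23 = 23
  bit 1 = 1: r = r^2 * 23 mod 47 = 23^2 * 23 = 12*23 = 41
  bit 2 = 0: r = r^2 mod 47 = 41^2 = 36
  bit 3 = 0: r = r^2 mod 47 = 36^2 = 27
  bit 4 = 0: r = r^2 mod 47 = 27^2 = 24
  -> s = B^a = 24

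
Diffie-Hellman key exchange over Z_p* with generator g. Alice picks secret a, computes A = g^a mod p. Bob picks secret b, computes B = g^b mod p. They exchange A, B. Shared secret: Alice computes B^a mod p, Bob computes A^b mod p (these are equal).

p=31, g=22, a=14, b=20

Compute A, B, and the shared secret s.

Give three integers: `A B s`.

Answer: 7 25 5

Derivation:
A = 22^14 mod 31  (bits of 14 = 1110)
  bit 0 = 1: r = r^2 * 22 mod 31 = 1^2 * 22 = 1*22 = 22
  bit 1 = 1: r = r^2 * 22 mod 31 = 22^2 * 22 = 19*22 = 15
  bit 2 = 1: r = r^2 * 22 mod 31 = 15^2 * 22 = 8*22 = 21
  bit 3 = 0: r = r^2 mod 31 = 21^2 = 7
  -> A = 7
B = 22^20 mod 31  (bits of 20 = 10100)
  bit 0 = 1: r = r^2 * 22 mod 31 = 1^2 * 22 = 1*22 = 22
  bit 1 = 0: r = r^2 mod 31 = 22^2 = 19
  bit 2 = 1: r = r^2 * 22 mod 31 = 19^2 * 22 = 20*22 = 6
  bit 3 = 0: r = r^2 mod 31 = 6^2 = 5
  bit 4 = 0: r = r^2 mod 31 = 5^2 = 25
  -> B = 25
s = B^a = 25^14 mod 31  (bits of 14 = 1110)
  bit 0 = 1: r = r^2 * 25 mod 31 = 1^2 * 25 = 1*25 = 25
  bit 1 = 1: r = r^2 * 25 mod 31 = 25^2 * 25 = 5*25 = 1
  bit 2 = 1: r = r^2 * 25 mod 31 = 1^2 * 25 = 1*25 = 25
  bit 3 = 0: r = r^2 mod 31 = 25^2 = 5
  -> s = B^a = 5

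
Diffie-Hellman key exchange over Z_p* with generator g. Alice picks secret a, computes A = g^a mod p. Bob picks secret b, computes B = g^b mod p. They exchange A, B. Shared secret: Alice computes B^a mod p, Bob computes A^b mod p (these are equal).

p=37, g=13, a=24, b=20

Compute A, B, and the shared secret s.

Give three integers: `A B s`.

A = 13^24 mod 37  (bits of 24 = 11000)
  bit 0 = 1: r = r^2 * 13 mod 37 = 1^2 * 13 = 1*13 = 13
  bit 1 = 1: r = r^2 * 13 mod 37 = 13^2 * 13 = 21*13 = 14
  bit 2 = 0: r = r^2 mod 37 = 14^2 = 11
  bit 3 = 0: r = r^2 mod 37 = 11^2 = 10
  bit 4 = 0: r = r^2 mod 37 = 10^2 = 26
  -> A = 26
B = 13^20 mod 37  (bits of 20 = 10100)
  bit 0 = 1: r = r^2 * 13 mod 37 = 1^2 * 13 = 1*13 = 13
  bit 1 = 0: r = r^2 mod 37 = 13^2 = 21
  bit 2 = 1: r = r^2 * 13 mod 37 = 21^2 * 13 = 34*13 = 35
  bit 3 = 0: r = r^2 mod 37 = 35^2 = 4
  bit 4 = 0: r = r^2 mod 37 = 4^2 = 16
  -> B = 16
s = B^a = 16^24 mod 37  (bits of 24 = 11000)
  bit 0 = 1: r = r^2 * 16 mod 37 = 1^2 * 16 = 1*16 = 16
  bit 1 = 1: r = r^2 * 16 mod 37 = 16^2 * 16 = 34*16 = 26
  bit 2 = 0: r = r^2 mod 37 = 26^2 = 10
  bit 3 = 0: r = r^2 mod 37 = 10^2 = 26
  bit 4 = 0: r = r^2 mod 37 = 26^2 = 10
  -> s = B^a = 10

Answer: 26 16 10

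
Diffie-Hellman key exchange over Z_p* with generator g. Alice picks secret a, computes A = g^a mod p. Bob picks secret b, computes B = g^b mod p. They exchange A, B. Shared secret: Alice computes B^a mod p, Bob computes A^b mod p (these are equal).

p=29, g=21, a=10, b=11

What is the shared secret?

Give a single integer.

A = 21^10 mod 29  (bits of 10 = 1010)
  bit 0 = 1: r = r^2 * 21 mod 29 = 1^2 * 21 = 1*21 = 21
  bit 1 = 0: r = r^2 mod 29 = 21^2 = 6
  bit 2 = 1: r = r^2 * 21 mod 29 = 6^2 * 21 = 7*21 = 2
  bit 3 = 0: r = r^2 mod 29 = 2^2 = 4
  -> A = 4
B = 21^11 mod 29  (bits of 11 = 1011)
  bit 0 = 1: r = r^2 * 21 mod 29 = 1^2 * 21 = 1*21 = 21
  bit 1 = 0: r = r^2 mod 29 = 21^2 = 6
  bit 2 = 1: r = r^2 * 21 mod 29 = 6^2 * 21 = 7*21 = 2
  bit 3 = 1: r = r^2 * 21 mod 29 = 2^2 * 21 = 4*21 = 26
  -> B = 26
s = B^a = 26^10 mod 29  (bits of 10 = 1010)
  bit 0 = 1: r = r^2 * 26 mod 29 = 1^2 * 26 = 1*26 = 26
  bit 1 = 0: r = r^2 mod 29 = 26^2 = 9
  bit 2 = 1: r = r^2 * 26 mod 29 = 9^2 * 26 = 23*26 = 18
  bit 3 = 0: r = r^2 mod 29 = 18^2 = 5
  -> s = B^a = 5

Answer: 5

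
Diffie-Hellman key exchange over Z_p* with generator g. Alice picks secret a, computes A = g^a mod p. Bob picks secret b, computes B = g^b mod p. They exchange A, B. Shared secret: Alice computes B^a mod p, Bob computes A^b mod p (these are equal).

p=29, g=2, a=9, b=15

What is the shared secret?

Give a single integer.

A = 2^9 mod 29  (bits of 9 = 1001)
  bit 0 = 1: r = r^2 * 2 mod 29 = 1^2 * 2 = 1*2 = 2
  bit 1 = 0: r = r^2 mod 29 = 2^2 = 4
  bit 2 = 0: r = r^2 mod 29 = 4^2 = 16
  bit 3 = 1: r = r^2 * 2 mod 29 = 16^2 * 2 = 24*2 = 19
  -> A = 19
B = 2^15 mod 29  (bits of 15 = 1111)
  bit 0 = 1: r = r^2 * 2 mod 29 = 1^2 * 2 = 1*2 = 2
  bit 1 = 1: r = r^2 * 2 mod 29 = 2^2 * 2 = 4*2 = 8
  bit 2 = 1: r = r^2 * 2 mod 29 = 8^2 * 2 = 6*2 = 12
  bit 3 = 1: r = r^2 * 2 mod 29 = 12^2 * 2 = 28*2 = 27
  -> B = 27
s = B^a = 27^9 mod 29  (bits of 9 = 1001)
  bit 0 = 1: r = r^2 * 27 mod 29 = 1^2 * 27 = 1*27 = 27
  bit 1 = 0: r = r^2 mod 29 = 27^2 = 4
  bit 2 = 0: r = r^2 mod 29 = 4^2 = 16
  bit 3 = 1: r = r^2 * 27 mod 29 = 16^2 * 27 = 24*27 = 10
  -> s = B^a = 10

Answer: 10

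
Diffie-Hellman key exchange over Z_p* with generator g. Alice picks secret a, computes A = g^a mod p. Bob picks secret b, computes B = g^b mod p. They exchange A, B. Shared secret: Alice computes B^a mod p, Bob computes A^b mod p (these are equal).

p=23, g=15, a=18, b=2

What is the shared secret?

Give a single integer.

A = 15^18 mod 23  (bits of 18 = 10010)
  bit 0 = 1: r = r^2 * 15 mod 23 = 1^2 * 15 = 1*15 = 15
  bit 1 = 0: r = r^2 mod 23 = 15^2 = 18
  bit 2 = 0: r = r^2 mod 23 = 18^2 = 2
  bit 3 = 1: r = r^2 * 15 mod 23 = 2^2 * 15 = 4*15 = 14
  bit 4 = 0: r = r^2 mod 23 = 14^2 = 12
  -> A = 12
B = 15^2 mod 23  (bits of 2 = 10)
  bit 0 = 1: r = r^2 * 15 mod 23 = 1^2 * 15 = 1*15 = 15
  bit 1 = 0: r = r^2 mod 23 = 15^2 = 18
  -> B = 18
s = B^a = 18^18 mod 23  (bits of 18 = 10010)
  bit 0 = 1: r = r^2 * 18 mod 23 = 1^2 * 18 = 1*18 = 18
  bit 1 = 0: r = r^2 mod 23 = 18^2 = 2
  bit 2 = 0: r = r^2 mod 23 = 2^2 = 4
  bit 3 = 1: r = r^2 * 18 mod 23 = 4^2 * 18 = 16*18 = 12
  bit 4 = 0: r = r^2 mod 23 = 12^2 = 6
  -> s = B^a = 6

Answer: 6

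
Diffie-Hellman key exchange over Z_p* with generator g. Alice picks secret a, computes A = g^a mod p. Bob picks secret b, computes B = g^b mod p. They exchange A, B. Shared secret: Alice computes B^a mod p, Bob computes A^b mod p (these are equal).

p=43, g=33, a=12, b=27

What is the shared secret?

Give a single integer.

Answer: 41

Derivation:
A = 33^12 mod 43  (bits of 12 = 1100)
  bit 0 = 1: r = r^2 * 33 mod 43 = 1^2 * 33 = 1*33 = 33
  bit 1 = 1: r = r^2 * 33 mod 43 = 33^2 * 33 = 14*33 = 32
  bit 2 = 0: r = r^2 mod 43 = 32^2 = 35
  bit 3 = 0: r = r^2 mod 43 = 35^2 = 21
  -> A = 21
B = 33^27 mod 43  (bits of 27 = 11011)
  bit 0 = 1: r = r^2 * 33 mod 43 = 1^2 * 33 = 1*33 = 33
  bit 1 = 1: r = r^2 * 33 mod 43 = 33^2 * 33 = 14*33 = 32
  bit 2 = 0: r = r^2 mod 43 = 32^2 = 35
  bit 3 = 1: r = r^2 * 33 mod 43 = 35^2 * 33 = 21*33 = 5
  bit 4 = 1: r = r^2 * 33 mod 43 = 5^2 * 33 = 25*33 = 8
  -> B = 8
s = B^a = 8^12 mod 43  (bits of 12 = 1100)
  bit 0 = 1: r = r^2 * 8 mod 43 = 1^2 * 8 = 1*8 = 8
  bit 1 = 1: r = r^2 * 8 mod 43 = 8^2 * 8 = 21*8 = 39
  bit 2 = 0: r = r^2 mod 43 = 39^2 = 16
  bit 3 = 0: r = r^2 mod 43 = 16^2 = 41
  -> s = B^a = 41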